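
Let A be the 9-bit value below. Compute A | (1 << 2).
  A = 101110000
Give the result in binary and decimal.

Mask = 1 << 2 = 000000100
Bit 2 of A is 0, so OR-ing with the mask flips it to 1.
  101110000
| 000000100
-----------
  101110100

Answer: 101110100 (372)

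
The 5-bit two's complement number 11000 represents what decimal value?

MSB is 1, so the value is negative. Find the magnitude:
1. Invert bits:  00111
2. Add 1:        01000  = 8
3. Apply sign:   -8

Answer: -8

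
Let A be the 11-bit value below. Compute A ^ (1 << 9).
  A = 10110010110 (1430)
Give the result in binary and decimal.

Mask = 1 << 9 = 01000000000
Bit 9 of A is 0; XOR with the mask flips it to 1.
  10110010110
^ 01000000000
-------------
  11110010110

Answer: 11110010110 (1942)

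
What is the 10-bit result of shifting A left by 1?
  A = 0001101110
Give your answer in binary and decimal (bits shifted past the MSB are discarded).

Shift left by 1: drop the top 1 bit(s), append 1 zero(s) on the right.
  0001101110  ->  discard [0], keep [001101110], append 0
= 0011011100

Answer: 0011011100 (220)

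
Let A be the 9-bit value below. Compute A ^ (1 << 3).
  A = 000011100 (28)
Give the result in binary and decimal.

Mask = 1 << 3 = 000001000
Bit 3 of A is 1; XOR with the mask flips it to 0.
  000011100
^ 000001000
-----------
  000010100

Answer: 000010100 (20)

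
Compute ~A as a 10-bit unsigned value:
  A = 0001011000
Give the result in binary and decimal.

Flip each bit (0->1, 1->0):
  0001011000
  1110100111

Answer: 1110100111 (935)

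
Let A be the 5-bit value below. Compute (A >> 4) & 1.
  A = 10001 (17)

Bit 4 is the 5th from the right.
  10001
  ^
That bit is 1.

Answer: 1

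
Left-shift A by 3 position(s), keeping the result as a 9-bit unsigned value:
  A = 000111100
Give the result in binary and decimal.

Shift left by 3: drop the top 3 bit(s), append 3 zero(s) on the right.
  000111100  ->  discard [000], keep [111100], append 000
= 111100000

Answer: 111100000 (480)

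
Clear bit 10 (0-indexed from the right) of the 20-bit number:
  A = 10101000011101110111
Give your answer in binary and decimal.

Mask = ~(1 << 10) = 11111111101111111111
Bit 10 of A is 1, so AND-ing with the mask clears it to 0.
  10101000011101110111
& 11111111101111111111
----------------------
  10101000001101110111

Answer: 10101000001101110111 (689015)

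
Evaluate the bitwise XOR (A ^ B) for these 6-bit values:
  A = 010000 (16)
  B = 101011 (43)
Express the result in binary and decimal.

Apply ^ to each column (1 where bits differ):
  010000
^ 101011
--------
  111011

Answer: 111011 (59)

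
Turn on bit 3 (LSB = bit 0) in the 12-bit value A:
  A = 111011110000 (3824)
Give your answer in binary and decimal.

Mask = 1 << 3 = 000000001000
Bit 3 of A is 0, so OR-ing with the mask flips it to 1.
  111011110000
| 000000001000
--------------
  111011111000

Answer: 111011111000 (3832)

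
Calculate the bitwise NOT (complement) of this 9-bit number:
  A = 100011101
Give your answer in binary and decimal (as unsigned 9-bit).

Flip each bit (0->1, 1->0):
  100011101
  011100010

Answer: 011100010 (226)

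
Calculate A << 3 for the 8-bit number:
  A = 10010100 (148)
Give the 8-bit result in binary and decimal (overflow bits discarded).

Shift left by 3: drop the top 3 bit(s), append 3 zero(s) on the right.
  10010100  ->  discard [100], keep [10100], append 000
= 10100000

Answer: 10100000 (160)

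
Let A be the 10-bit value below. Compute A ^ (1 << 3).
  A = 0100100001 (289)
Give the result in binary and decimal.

Mask = 1 << 3 = 0000001000
Bit 3 of A is 0; XOR with the mask flips it to 1.
  0100100001
^ 0000001000
------------
  0100101001

Answer: 0100101001 (297)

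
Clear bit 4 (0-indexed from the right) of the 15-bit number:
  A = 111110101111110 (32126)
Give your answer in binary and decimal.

Mask = ~(1 << 4) = 111111111101111
Bit 4 of A is 1, so AND-ing with the mask clears it to 0.
  111110101111110
& 111111111101111
-----------------
  111110101101110

Answer: 111110101101110 (32110)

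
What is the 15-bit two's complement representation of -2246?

1. Binary of +2246:  000100011000110
2. Invert bits:     111011100111001
3. Add 1:           111011100111010

Answer: 111011100111010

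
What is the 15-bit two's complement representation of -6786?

1. Binary of +6786:  001101010000010
2. Invert bits:     110010101111101
3. Add 1:           110010101111110

Answer: 110010101111110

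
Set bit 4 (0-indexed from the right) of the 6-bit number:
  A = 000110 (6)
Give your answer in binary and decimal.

Mask = 1 << 4 = 010000
Bit 4 of A is 0, so OR-ing with the mask flips it to 1.
  000110
| 010000
--------
  010110

Answer: 010110 (22)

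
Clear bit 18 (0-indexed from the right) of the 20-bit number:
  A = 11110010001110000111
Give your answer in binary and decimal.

Mask = ~(1 << 18) = 10111111111111111111
Bit 18 of A is 1, so AND-ing with the mask clears it to 0.
  11110010001110000111
& 10111111111111111111
----------------------
  10110010001110000111

Answer: 10110010001110000111 (729991)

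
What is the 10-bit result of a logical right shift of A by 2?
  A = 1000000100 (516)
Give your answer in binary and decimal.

Logical shift right by 2: drop the bottom 2 bit(s), prepend 2 zero(s) on the left.
  1000000100  ->  keep [10000001], discard [00], prepend 00
= 0010000001

Answer: 0010000001 (129)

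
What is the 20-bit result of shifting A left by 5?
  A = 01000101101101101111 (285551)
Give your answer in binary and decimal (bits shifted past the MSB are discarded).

Shift left by 5: drop the top 5 bit(s), append 5 zero(s) on the right.
  01000101101101101111  ->  discard [01000], keep [101101101101111], append 00000
= 10110110110111100000

Answer: 10110110110111100000 (749024)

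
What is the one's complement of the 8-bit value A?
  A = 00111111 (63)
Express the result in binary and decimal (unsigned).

Flip each bit (0->1, 1->0):
  00111111
  11000000

Answer: 11000000 (192)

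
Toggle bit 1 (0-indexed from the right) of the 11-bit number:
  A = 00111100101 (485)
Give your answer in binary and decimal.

Mask = 1 << 1 = 00000000010
Bit 1 of A is 0; XOR with the mask flips it to 1.
  00111100101
^ 00000000010
-------------
  00111100111

Answer: 00111100111 (487)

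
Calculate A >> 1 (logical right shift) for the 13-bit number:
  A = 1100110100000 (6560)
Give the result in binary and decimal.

Logical shift right by 1: drop the bottom 1 bit(s), prepend 1 zero(s) on the left.
  1100110100000  ->  keep [110011010000], discard [0], prepend 0
= 0110011010000

Answer: 0110011010000 (3280)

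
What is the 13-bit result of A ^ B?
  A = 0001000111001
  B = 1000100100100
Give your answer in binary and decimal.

Apply ^ to each column (1 where bits differ):
  0001000111001
^ 1000100100100
---------------
  1001100011101

Answer: 1001100011101 (4893)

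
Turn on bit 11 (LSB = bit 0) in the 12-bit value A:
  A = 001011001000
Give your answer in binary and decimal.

Mask = 1 << 11 = 100000000000
Bit 11 of A is 0, so OR-ing with the mask flips it to 1.
  001011001000
| 100000000000
--------------
  101011001000

Answer: 101011001000 (2760)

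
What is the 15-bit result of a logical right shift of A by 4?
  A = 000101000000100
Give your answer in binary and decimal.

Logical shift right by 4: drop the bottom 4 bit(s), prepend 4 zero(s) on the left.
  000101000000100  ->  keep [00010100000], discard [0100], prepend 0000
= 000000010100000

Answer: 000000010100000 (160)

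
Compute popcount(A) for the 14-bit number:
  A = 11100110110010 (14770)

11100110110010
1-bits at positions (from bit 0 = LSB): 1, 4, 5, 7, 8, 11, 12, 13
Count = 8

Answer: 8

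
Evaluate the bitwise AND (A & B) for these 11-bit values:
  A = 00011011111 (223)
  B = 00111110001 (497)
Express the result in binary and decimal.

Apply & to each column (1 only where both bits are 1):
  00011011111
& 00111110001
-------------
  00011010001

Answer: 00011010001 (209)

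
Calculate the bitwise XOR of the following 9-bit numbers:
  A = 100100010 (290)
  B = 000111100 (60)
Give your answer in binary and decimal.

Apply ^ to each column (1 where bits differ):
  100100010
^ 000111100
-----------
  100011110

Answer: 100011110 (286)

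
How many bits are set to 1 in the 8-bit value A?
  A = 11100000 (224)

11100000
1-bits at positions (from bit 0 = LSB): 5, 6, 7
Count = 3

Answer: 3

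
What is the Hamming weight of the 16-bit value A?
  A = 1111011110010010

1111011110010010
1-bits at positions (from bit 0 = LSB): 1, 4, 7, 8, 9, 10, 12, 13, 14, 15
Count = 10

Answer: 10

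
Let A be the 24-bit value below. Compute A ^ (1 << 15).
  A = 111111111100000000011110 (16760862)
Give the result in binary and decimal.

Mask = 1 << 15 = 000000001000000000000000
Bit 15 of A is 1; XOR with the mask flips it to 0.
  111111111100000000011110
^ 000000001000000000000000
--------------------------
  111111110100000000011110

Answer: 111111110100000000011110 (16728094)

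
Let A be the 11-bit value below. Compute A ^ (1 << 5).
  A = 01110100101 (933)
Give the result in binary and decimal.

Mask = 1 << 5 = 00000100000
Bit 5 of A is 1; XOR with the mask flips it to 0.
  01110100101
^ 00000100000
-------------
  01110000101

Answer: 01110000101 (901)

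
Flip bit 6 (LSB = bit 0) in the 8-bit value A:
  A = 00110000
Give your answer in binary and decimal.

Mask = 1 << 6 = 01000000
Bit 6 of A is 0; XOR with the mask flips it to 1.
  00110000
^ 01000000
----------
  01110000

Answer: 01110000 (112)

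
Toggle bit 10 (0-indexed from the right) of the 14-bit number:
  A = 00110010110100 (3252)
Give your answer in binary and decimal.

Mask = 1 << 10 = 00010000000000
Bit 10 of A is 1; XOR with the mask flips it to 0.
  00110010110100
^ 00010000000000
----------------
  00100010110100

Answer: 00100010110100 (2228)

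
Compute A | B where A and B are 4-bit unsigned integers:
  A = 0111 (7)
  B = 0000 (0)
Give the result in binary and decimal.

Apply | to each column (1 where either bit is 1):
  0111
| 0000
------
  0111

Answer: 0111 (7)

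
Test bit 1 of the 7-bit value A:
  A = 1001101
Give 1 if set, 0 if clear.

Bit 1 is the 2nd from the right.
  1001101
       ^
That bit is 0.

Answer: 0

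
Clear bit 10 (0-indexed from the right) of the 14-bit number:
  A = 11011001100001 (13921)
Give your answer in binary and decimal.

Mask = ~(1 << 10) = 11101111111111
Bit 10 of A is 1, so AND-ing with the mask clears it to 0.
  11011001100001
& 11101111111111
----------------
  11001001100001

Answer: 11001001100001 (12897)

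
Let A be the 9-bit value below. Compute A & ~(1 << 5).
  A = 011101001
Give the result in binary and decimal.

Mask = ~(1 << 5) = 111011111
Bit 5 of A is 1, so AND-ing with the mask clears it to 0.
  011101001
& 111011111
-----------
  011001001

Answer: 011001001 (201)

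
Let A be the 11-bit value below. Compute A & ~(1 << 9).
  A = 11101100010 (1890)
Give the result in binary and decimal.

Mask = ~(1 << 9) = 10111111111
Bit 9 of A is 1, so AND-ing with the mask clears it to 0.
  11101100010
& 10111111111
-------------
  10101100010

Answer: 10101100010 (1378)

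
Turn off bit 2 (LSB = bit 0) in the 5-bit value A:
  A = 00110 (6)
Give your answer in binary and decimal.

Mask = ~(1 << 2) = 11011
Bit 2 of A is 1, so AND-ing with the mask clears it to 0.
  00110
& 11011
-------
  00010

Answer: 00010 (2)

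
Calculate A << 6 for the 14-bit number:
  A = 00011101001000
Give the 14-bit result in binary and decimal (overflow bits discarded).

Shift left by 6: drop the top 6 bit(s), append 6 zero(s) on the right.
  00011101001000  ->  discard [000111], keep [01001000], append 000000
= 01001000000000

Answer: 01001000000000 (4608)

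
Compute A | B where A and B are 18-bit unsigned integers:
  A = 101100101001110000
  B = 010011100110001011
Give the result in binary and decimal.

Apply | to each column (1 where either bit is 1):
  101100101001110000
| 010011100110001011
--------------------
  111111101111111011

Answer: 111111101111111011 (261115)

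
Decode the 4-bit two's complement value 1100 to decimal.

MSB is 1, so the value is negative. Find the magnitude:
1. Invert bits:  0011
2. Add 1:        0100  = 4
3. Apply sign:   -4

Answer: -4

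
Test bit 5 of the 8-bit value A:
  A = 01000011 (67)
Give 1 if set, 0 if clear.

Bit 5 is the 6th from the right.
  01000011
    ^
That bit is 0.

Answer: 0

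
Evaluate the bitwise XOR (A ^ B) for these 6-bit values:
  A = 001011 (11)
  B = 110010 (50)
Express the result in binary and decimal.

Apply ^ to each column (1 where bits differ):
  001011
^ 110010
--------
  111001

Answer: 111001 (57)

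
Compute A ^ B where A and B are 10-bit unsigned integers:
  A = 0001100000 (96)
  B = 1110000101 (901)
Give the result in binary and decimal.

Apply ^ to each column (1 where bits differ):
  0001100000
^ 1110000101
------------
  1111100101

Answer: 1111100101 (997)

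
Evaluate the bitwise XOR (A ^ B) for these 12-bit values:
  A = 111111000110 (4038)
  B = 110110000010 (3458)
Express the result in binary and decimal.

Apply ^ to each column (1 where bits differ):
  111111000110
^ 110110000010
--------------
  001001000100

Answer: 001001000100 (580)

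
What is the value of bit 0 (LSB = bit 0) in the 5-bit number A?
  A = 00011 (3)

Bit 0 is the 1st from the right.
  00011
      ^
That bit is 1.

Answer: 1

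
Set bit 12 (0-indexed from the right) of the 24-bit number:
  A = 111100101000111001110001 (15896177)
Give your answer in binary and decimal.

Mask = 1 << 12 = 000000000001000000000000
Bit 12 of A is 0, so OR-ing with the mask flips it to 1.
  111100101000111001110001
| 000000000001000000000000
--------------------------
  111100101001111001110001

Answer: 111100101001111001110001 (15900273)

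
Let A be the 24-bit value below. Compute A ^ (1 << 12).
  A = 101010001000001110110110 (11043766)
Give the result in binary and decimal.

Mask = 1 << 12 = 000000000001000000000000
Bit 12 of A is 0; XOR with the mask flips it to 1.
  101010001000001110110110
^ 000000000001000000000000
--------------------------
  101010001001001110110110

Answer: 101010001001001110110110 (11047862)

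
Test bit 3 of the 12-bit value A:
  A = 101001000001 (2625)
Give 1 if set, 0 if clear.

Bit 3 is the 4th from the right.
  101001000001
          ^
That bit is 0.

Answer: 0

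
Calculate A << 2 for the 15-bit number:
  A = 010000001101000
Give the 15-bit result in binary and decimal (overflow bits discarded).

Shift left by 2: drop the top 2 bit(s), append 2 zero(s) on the right.
  010000001101000  ->  discard [01], keep [0000001101000], append 00
= 000000110100000

Answer: 000000110100000 (416)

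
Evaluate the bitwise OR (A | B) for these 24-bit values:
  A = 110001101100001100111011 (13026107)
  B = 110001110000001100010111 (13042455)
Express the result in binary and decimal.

Apply | to each column (1 where either bit is 1):
  110001101100001100111011
| 110001110000001100010111
--------------------------
  110001111100001100111111

Answer: 110001111100001100111111 (13091647)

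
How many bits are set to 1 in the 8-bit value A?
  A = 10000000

10000000
1-bits at positions (from bit 0 = LSB): 7
Count = 1

Answer: 1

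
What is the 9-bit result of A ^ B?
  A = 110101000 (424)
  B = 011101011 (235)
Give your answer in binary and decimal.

Apply ^ to each column (1 where bits differ):
  110101000
^ 011101011
-----------
  101000011

Answer: 101000011 (323)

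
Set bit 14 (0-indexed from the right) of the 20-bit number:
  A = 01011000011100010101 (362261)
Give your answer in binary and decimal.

Mask = 1 << 14 = 00000100000000000000
Bit 14 of A is 0, so OR-ing with the mask flips it to 1.
  01011000011100010101
| 00000100000000000000
----------------------
  01011100011100010101

Answer: 01011100011100010101 (378645)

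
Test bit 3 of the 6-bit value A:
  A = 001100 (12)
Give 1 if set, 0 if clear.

Bit 3 is the 4th from the right.
  001100
    ^
That bit is 1.

Answer: 1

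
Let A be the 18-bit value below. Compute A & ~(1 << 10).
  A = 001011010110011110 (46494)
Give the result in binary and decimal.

Mask = ~(1 << 10) = 111111101111111111
Bit 10 of A is 1, so AND-ing with the mask clears it to 0.
  001011010110011110
& 111111101111111111
--------------------
  001011000110011110

Answer: 001011000110011110 (45470)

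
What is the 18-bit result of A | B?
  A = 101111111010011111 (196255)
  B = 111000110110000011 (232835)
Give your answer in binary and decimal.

Apply | to each column (1 where either bit is 1):
  101111111010011111
| 111000110110000011
--------------------
  111111111110011111

Answer: 111111111110011111 (262047)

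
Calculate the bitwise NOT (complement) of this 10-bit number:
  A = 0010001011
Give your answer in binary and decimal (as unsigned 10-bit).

Flip each bit (0->1, 1->0):
  0010001011
  1101110100

Answer: 1101110100 (884)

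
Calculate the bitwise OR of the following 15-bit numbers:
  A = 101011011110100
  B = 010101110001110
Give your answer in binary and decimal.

Apply | to each column (1 where either bit is 1):
  101011011110100
| 010101110001110
-----------------
  111111111111110

Answer: 111111111111110 (32766)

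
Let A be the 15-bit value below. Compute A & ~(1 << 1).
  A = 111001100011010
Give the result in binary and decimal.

Mask = ~(1 << 1) = 111111111111101
Bit 1 of A is 1, so AND-ing with the mask clears it to 0.
  111001100011010
& 111111111111101
-----------------
  111001100011000

Answer: 111001100011000 (29464)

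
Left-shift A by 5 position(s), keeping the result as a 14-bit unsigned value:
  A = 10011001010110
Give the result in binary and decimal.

Shift left by 5: drop the top 5 bit(s), append 5 zero(s) on the right.
  10011001010110  ->  discard [10011], keep [001010110], append 00000
= 00101011000000

Answer: 00101011000000 (2752)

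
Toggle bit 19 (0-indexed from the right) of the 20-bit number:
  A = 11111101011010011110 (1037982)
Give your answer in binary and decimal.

Mask = 1 << 19 = 10000000000000000000
Bit 19 of A is 1; XOR with the mask flips it to 0.
  11111101011010011110
^ 10000000000000000000
----------------------
  01111101011010011110

Answer: 01111101011010011110 (513694)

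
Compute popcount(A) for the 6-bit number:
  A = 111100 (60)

111100
1-bits at positions (from bit 0 = LSB): 2, 3, 4, 5
Count = 4

Answer: 4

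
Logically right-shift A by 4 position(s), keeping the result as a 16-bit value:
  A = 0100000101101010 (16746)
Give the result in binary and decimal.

Logical shift right by 4: drop the bottom 4 bit(s), prepend 4 zero(s) on the left.
  0100000101101010  ->  keep [010000010110], discard [1010], prepend 0000
= 0000010000010110

Answer: 0000010000010110 (1046)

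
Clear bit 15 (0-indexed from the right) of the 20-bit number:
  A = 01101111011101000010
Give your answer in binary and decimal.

Mask = ~(1 << 15) = 11110111111111111111
Bit 15 of A is 1, so AND-ing with the mask clears it to 0.
  01101111011101000010
& 11110111111111111111
----------------------
  01100111011101000010

Answer: 01100111011101000010 (423746)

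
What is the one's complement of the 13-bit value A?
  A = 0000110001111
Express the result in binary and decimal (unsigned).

Flip each bit (0->1, 1->0):
  0000110001111
  1111001110000

Answer: 1111001110000 (7792)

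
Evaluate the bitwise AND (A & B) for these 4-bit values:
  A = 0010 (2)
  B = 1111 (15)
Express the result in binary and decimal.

Apply & to each column (1 only where both bits are 1):
  0010
& 1111
------
  0010

Answer: 0010 (2)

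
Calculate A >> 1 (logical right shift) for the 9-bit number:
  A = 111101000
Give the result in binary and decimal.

Logical shift right by 1: drop the bottom 1 bit(s), prepend 1 zero(s) on the left.
  111101000  ->  keep [11110100], discard [0], prepend 0
= 011110100

Answer: 011110100 (244)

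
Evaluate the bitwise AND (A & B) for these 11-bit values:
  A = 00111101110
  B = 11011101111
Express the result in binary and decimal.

Apply & to each column (1 only where both bits are 1):
  00111101110
& 11011101111
-------------
  00011101110

Answer: 00011101110 (238)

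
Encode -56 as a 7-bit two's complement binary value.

1. Binary of +56:  0111000
2. Invert bits:     1000111
3. Add 1:           1001000

Answer: 1001000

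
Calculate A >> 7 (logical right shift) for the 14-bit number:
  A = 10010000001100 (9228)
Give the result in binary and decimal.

Logical shift right by 7: drop the bottom 7 bit(s), prepend 7 zero(s) on the left.
  10010000001100  ->  keep [1001000], discard [0001100], prepend 0000000
= 00000001001000

Answer: 00000001001000 (72)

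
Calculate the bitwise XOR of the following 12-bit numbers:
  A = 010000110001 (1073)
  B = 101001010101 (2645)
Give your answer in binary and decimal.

Apply ^ to each column (1 where bits differ):
  010000110001
^ 101001010101
--------------
  111001100100

Answer: 111001100100 (3684)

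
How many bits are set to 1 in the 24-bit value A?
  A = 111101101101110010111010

111101101101110010111010
1-bits at positions (from bit 0 = LSB): 1, 3, 4, 5, 7, 10, 11, 12, 14, 15, 17, 18, 20, 21, 22, 23
Count = 16

Answer: 16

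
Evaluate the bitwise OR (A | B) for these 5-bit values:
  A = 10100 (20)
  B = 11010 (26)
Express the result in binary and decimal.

Apply | to each column (1 where either bit is 1):
  10100
| 11010
-------
  11110

Answer: 11110 (30)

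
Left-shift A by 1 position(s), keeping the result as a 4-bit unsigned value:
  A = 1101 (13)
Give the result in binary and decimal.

Shift left by 1: drop the top 1 bit(s), append 1 zero(s) on the right.
  1101  ->  discard [1], keep [101], append 0
= 1010

Answer: 1010 (10)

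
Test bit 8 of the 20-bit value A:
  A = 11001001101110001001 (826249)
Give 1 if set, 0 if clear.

Bit 8 is the 9th from the right.
  11001001101110001001
             ^
That bit is 1.

Answer: 1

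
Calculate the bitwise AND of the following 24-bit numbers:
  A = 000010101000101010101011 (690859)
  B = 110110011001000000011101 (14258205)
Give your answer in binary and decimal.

Apply & to each column (1 only where both bits are 1):
  000010101000101010101011
& 110110011001000000011101
--------------------------
  000010001000000000001001

Answer: 000010001000000000001001 (557065)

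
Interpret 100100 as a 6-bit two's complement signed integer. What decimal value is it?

MSB is 1, so the value is negative. Find the magnitude:
1. Invert bits:  011011
2. Add 1:        011100  = 28
3. Apply sign:   -28

Answer: -28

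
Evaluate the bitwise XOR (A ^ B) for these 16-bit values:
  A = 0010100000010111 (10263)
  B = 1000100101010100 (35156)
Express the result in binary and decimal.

Apply ^ to each column (1 where bits differ):
  0010100000010111
^ 1000100101010100
------------------
  1010000101000011

Answer: 1010000101000011 (41283)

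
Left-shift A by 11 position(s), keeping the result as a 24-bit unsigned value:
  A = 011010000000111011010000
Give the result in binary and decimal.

Shift left by 11: drop the top 11 bit(s), append 11 zero(s) on the right.
  011010000000111011010000  ->  discard [01101000000], keep [0111011010000], append 00000000000
= 011101101000000000000000

Answer: 011101101000000000000000 (7766016)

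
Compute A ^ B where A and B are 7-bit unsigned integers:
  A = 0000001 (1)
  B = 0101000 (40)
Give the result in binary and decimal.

Apply ^ to each column (1 where bits differ):
  0000001
^ 0101000
---------
  0101001

Answer: 0101001 (41)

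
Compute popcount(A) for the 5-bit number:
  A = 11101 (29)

11101
1-bits at positions (from bit 0 = LSB): 0, 2, 3, 4
Count = 4

Answer: 4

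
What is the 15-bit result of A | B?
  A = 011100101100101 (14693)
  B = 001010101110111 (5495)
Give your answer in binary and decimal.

Apply | to each column (1 where either bit is 1):
  011100101100101
| 001010101110111
-----------------
  011110101110111

Answer: 011110101110111 (15735)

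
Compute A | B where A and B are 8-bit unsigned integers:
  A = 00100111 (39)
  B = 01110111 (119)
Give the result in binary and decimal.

Apply | to each column (1 where either bit is 1):
  00100111
| 01110111
----------
  01110111

Answer: 01110111 (119)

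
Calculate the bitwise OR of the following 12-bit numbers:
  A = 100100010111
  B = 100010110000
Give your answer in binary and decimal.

Apply | to each column (1 where either bit is 1):
  100100010111
| 100010110000
--------------
  100110110111

Answer: 100110110111 (2487)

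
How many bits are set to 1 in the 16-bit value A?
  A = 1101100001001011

1101100001001011
1-bits at positions (from bit 0 = LSB): 0, 1, 3, 6, 11, 12, 14, 15
Count = 8

Answer: 8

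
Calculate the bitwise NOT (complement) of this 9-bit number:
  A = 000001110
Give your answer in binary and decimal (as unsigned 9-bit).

Flip each bit (0->1, 1->0):
  000001110
  111110001

Answer: 111110001 (497)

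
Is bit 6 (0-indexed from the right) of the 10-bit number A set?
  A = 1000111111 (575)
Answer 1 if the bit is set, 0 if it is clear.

Bit 6 is the 7th from the right.
  1000111111
     ^
That bit is 0.

Answer: 0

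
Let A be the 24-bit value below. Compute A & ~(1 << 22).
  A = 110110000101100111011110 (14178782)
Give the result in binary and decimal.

Mask = ~(1 << 22) = 101111111111111111111111
Bit 22 of A is 1, so AND-ing with the mask clears it to 0.
  110110000101100111011110
& 101111111111111111111111
--------------------------
  100110000101100111011110

Answer: 100110000101100111011110 (9984478)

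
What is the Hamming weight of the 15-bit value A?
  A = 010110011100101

010110011100101
1-bits at positions (from bit 0 = LSB): 0, 2, 5, 6, 7, 10, 11, 13
Count = 8

Answer: 8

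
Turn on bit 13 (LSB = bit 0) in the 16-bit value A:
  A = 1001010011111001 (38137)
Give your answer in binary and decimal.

Mask = 1 << 13 = 0010000000000000
Bit 13 of A is 0, so OR-ing with the mask flips it to 1.
  1001010011111001
| 0010000000000000
------------------
  1011010011111001

Answer: 1011010011111001 (46329)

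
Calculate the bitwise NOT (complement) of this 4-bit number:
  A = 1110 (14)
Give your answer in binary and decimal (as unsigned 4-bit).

Flip each bit (0->1, 1->0):
  1110
  0001

Answer: 0001 (1)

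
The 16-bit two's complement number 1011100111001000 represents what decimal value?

MSB is 1, so the value is negative. Find the magnitude:
1. Invert bits:  0100011000110111
2. Add 1:        0100011000111000  = 17976
3. Apply sign:   -17976

Answer: -17976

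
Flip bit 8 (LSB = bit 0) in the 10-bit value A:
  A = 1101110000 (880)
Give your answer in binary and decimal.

Mask = 1 << 8 = 0100000000
Bit 8 of A is 1; XOR with the mask flips it to 0.
  1101110000
^ 0100000000
------------
  1001110000

Answer: 1001110000 (624)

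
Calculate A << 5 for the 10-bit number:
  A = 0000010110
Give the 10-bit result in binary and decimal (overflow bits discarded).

Shift left by 5: drop the top 5 bit(s), append 5 zero(s) on the right.
  0000010110  ->  discard [00000], keep [10110], append 00000
= 1011000000

Answer: 1011000000 (704)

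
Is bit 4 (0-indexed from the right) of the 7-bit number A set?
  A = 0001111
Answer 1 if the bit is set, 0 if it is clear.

Bit 4 is the 5th from the right.
  0001111
    ^
That bit is 0.

Answer: 0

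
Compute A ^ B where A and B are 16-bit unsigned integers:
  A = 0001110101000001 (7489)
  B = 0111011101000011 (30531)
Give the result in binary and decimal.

Apply ^ to each column (1 where bits differ):
  0001110101000001
^ 0111011101000011
------------------
  0110101000000010

Answer: 0110101000000010 (27138)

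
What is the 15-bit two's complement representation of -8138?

1. Binary of +8138:  001111111001010
2. Invert bits:     110000000110101
3. Add 1:           110000000110110

Answer: 110000000110110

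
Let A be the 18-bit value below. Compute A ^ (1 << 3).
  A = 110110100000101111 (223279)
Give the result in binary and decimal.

Mask = 1 << 3 = 000000000000001000
Bit 3 of A is 1; XOR with the mask flips it to 0.
  110110100000101111
^ 000000000000001000
--------------------
  110110100000100111

Answer: 110110100000100111 (223271)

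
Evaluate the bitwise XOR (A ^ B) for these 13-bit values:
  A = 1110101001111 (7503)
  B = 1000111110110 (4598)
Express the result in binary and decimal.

Apply ^ to each column (1 where bits differ):
  1110101001111
^ 1000111110110
---------------
  0110010111001

Answer: 0110010111001 (3257)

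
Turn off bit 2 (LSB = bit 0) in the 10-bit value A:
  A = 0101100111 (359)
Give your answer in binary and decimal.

Mask = ~(1 << 2) = 1111111011
Bit 2 of A is 1, so AND-ing with the mask clears it to 0.
  0101100111
& 1111111011
------------
  0101100011

Answer: 0101100011 (355)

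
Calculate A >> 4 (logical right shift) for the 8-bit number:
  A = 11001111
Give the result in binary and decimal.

Logical shift right by 4: drop the bottom 4 bit(s), prepend 4 zero(s) on the left.
  11001111  ->  keep [1100], discard [1111], prepend 0000
= 00001100

Answer: 00001100 (12)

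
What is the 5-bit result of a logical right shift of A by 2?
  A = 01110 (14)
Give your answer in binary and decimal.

Logical shift right by 2: drop the bottom 2 bit(s), prepend 2 zero(s) on the left.
  01110  ->  keep [011], discard [10], prepend 00
= 00011

Answer: 00011 (3)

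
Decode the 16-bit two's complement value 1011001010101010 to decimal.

MSB is 1, so the value is negative. Find the magnitude:
1. Invert bits:  0100110101010101
2. Add 1:        0100110101010110  = 19798
3. Apply sign:   -19798

Answer: -19798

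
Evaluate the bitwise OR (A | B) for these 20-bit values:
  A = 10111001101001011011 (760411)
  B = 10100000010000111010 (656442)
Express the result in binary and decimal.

Apply | to each column (1 where either bit is 1):
  10111001101001011011
| 10100000010000111010
----------------------
  10111001111001111011

Answer: 10111001111001111011 (761467)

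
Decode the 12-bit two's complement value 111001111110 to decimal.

MSB is 1, so the value is negative. Find the magnitude:
1. Invert bits:  000110000001
2. Add 1:        000110000010  = 386
3. Apply sign:   -386

Answer: -386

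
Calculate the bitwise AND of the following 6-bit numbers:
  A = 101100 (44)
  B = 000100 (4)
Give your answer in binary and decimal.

Apply & to each column (1 only where both bits are 1):
  101100
& 000100
--------
  000100

Answer: 000100 (4)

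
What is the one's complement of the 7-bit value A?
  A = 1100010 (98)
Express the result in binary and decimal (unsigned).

Flip each bit (0->1, 1->0):
  1100010
  0011101

Answer: 0011101 (29)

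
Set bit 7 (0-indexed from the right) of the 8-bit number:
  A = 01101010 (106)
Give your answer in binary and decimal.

Mask = 1 << 7 = 10000000
Bit 7 of A is 0, so OR-ing with the mask flips it to 1.
  01101010
| 10000000
----------
  11101010

Answer: 11101010 (234)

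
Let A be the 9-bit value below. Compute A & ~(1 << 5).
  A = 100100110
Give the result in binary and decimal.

Mask = ~(1 << 5) = 111011111
Bit 5 of A is 1, so AND-ing with the mask clears it to 0.
  100100110
& 111011111
-----------
  100000110

Answer: 100000110 (262)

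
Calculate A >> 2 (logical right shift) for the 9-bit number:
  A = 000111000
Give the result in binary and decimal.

Logical shift right by 2: drop the bottom 2 bit(s), prepend 2 zero(s) on the left.
  000111000  ->  keep [0001110], discard [00], prepend 00
= 000001110

Answer: 000001110 (14)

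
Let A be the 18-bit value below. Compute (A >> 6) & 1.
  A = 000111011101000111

Bit 6 is the 7th from the right.
  000111011101000111
             ^
That bit is 1.

Answer: 1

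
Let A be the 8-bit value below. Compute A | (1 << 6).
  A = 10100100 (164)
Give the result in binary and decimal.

Mask = 1 << 6 = 01000000
Bit 6 of A is 0, so OR-ing with the mask flips it to 1.
  10100100
| 01000000
----------
  11100100

Answer: 11100100 (228)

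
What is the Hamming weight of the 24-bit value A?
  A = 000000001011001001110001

000000001011001001110001
1-bits at positions (from bit 0 = LSB): 0, 4, 5, 6, 9, 12, 13, 15
Count = 8

Answer: 8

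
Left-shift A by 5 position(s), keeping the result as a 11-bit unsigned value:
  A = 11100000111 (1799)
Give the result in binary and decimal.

Shift left by 5: drop the top 5 bit(s), append 5 zero(s) on the right.
  11100000111  ->  discard [11100], keep [000111], append 00000
= 00011100000

Answer: 00011100000 (224)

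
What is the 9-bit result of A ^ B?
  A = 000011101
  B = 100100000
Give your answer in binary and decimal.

Apply ^ to each column (1 where bits differ):
  000011101
^ 100100000
-----------
  100111101

Answer: 100111101 (317)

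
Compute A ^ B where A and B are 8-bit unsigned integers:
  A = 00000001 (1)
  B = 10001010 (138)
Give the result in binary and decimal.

Apply ^ to each column (1 where bits differ):
  00000001
^ 10001010
----------
  10001011

Answer: 10001011 (139)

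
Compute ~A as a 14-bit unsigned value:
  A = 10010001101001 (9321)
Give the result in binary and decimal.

Flip each bit (0->1, 1->0):
  10010001101001
  01101110010110

Answer: 01101110010110 (7062)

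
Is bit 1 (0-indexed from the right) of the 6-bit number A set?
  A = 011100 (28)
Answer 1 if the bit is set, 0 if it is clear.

Bit 1 is the 2nd from the right.
  011100
      ^
That bit is 0.

Answer: 0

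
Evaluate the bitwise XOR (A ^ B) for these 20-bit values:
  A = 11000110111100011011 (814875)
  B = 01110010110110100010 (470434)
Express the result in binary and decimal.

Apply ^ to each column (1 where bits differ):
  11000110111100011011
^ 01110010110110100010
----------------------
  10110100001010111001

Answer: 10110100001010111001 (737977)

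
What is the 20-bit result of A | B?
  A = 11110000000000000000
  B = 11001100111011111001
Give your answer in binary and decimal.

Apply | to each column (1 where either bit is 1):
  11110000000000000000
| 11001100111011111001
----------------------
  11111100111011111001

Answer: 11111100111011111001 (1036025)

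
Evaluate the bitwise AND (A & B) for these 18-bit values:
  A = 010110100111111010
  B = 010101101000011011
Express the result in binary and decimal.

Apply & to each column (1 only where both bits are 1):
  010110100111111010
& 010101101000011011
--------------------
  010100100000011010

Answer: 010100100000011010 (83994)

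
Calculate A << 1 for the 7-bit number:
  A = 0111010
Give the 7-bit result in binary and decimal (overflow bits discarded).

Shift left by 1: drop the top 1 bit(s), append 1 zero(s) on the right.
  0111010  ->  discard [0], keep [111010], append 0
= 1110100

Answer: 1110100 (116)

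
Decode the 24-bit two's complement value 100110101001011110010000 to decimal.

MSB is 1, so the value is negative. Find the magnitude:
1. Invert bits:  011001010110100001101111
2. Add 1:        011001010110100001110000  = 6645872
3. Apply sign:   -6645872

Answer: -6645872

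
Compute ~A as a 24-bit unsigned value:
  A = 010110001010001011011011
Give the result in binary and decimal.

Flip each bit (0->1, 1->0):
  010110001010001011011011
  101001110101110100100100

Answer: 101001110101110100100100 (10968356)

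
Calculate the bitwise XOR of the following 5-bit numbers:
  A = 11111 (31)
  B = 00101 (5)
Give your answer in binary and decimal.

Apply ^ to each column (1 where bits differ):
  11111
^ 00101
-------
  11010

Answer: 11010 (26)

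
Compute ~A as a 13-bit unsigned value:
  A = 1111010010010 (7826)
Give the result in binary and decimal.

Flip each bit (0->1, 1->0):
  1111010010010
  0000101101101

Answer: 0000101101101 (365)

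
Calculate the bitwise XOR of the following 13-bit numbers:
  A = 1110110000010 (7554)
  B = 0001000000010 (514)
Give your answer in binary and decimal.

Apply ^ to each column (1 where bits differ):
  1110110000010
^ 0001000000010
---------------
  1111110000000

Answer: 1111110000000 (8064)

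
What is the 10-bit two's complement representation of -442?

1. Binary of +442:  0110111010
2. Invert bits:     1001000101
3. Add 1:           1001000110

Answer: 1001000110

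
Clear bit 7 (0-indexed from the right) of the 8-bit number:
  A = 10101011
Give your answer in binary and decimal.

Mask = ~(1 << 7) = 01111111
Bit 7 of A is 1, so AND-ing with the mask clears it to 0.
  10101011
& 01111111
----------
  00101011

Answer: 00101011 (43)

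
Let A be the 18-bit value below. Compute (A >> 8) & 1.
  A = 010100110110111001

Bit 8 is the 9th from the right.
  010100110110111001
           ^
That bit is 1.

Answer: 1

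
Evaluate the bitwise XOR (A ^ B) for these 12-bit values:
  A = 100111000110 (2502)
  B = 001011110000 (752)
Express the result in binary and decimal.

Apply ^ to each column (1 where bits differ):
  100111000110
^ 001011110000
--------------
  101100110110

Answer: 101100110110 (2870)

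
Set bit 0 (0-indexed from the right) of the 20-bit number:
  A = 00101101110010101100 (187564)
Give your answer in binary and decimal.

Mask = 1 << 0 = 00000000000000000001
Bit 0 of A is 0, so OR-ing with the mask flips it to 1.
  00101101110010101100
| 00000000000000000001
----------------------
  00101101110010101101

Answer: 00101101110010101101 (187565)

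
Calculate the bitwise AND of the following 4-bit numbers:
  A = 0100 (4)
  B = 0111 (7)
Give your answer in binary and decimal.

Apply & to each column (1 only where both bits are 1):
  0100
& 0111
------
  0100

Answer: 0100 (4)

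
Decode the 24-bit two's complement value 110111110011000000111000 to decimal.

MSB is 1, so the value is negative. Find the magnitude:
1. Invert bits:  001000001100111111000111
2. Add 1:        001000001100111111001000  = 2150344
3. Apply sign:   -2150344

Answer: -2150344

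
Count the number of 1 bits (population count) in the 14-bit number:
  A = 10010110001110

10010110001110
1-bits at positions (from bit 0 = LSB): 1, 2, 3, 7, 8, 10, 13
Count = 7

Answer: 7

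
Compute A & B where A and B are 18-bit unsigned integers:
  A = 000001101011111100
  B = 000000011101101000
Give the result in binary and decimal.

Apply & to each column (1 only where both bits are 1):
  000001101011111100
& 000000011101101000
--------------------
  000000001001101000

Answer: 000000001001101000 (616)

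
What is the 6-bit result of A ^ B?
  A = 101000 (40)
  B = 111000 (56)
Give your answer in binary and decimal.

Apply ^ to each column (1 where bits differ):
  101000
^ 111000
--------
  010000

Answer: 010000 (16)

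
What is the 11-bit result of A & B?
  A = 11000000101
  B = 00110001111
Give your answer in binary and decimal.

Apply & to each column (1 only where both bits are 1):
  11000000101
& 00110001111
-------------
  00000000101

Answer: 00000000101 (5)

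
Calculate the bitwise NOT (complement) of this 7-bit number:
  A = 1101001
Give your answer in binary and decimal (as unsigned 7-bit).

Flip each bit (0->1, 1->0):
  1101001
  0010110

Answer: 0010110 (22)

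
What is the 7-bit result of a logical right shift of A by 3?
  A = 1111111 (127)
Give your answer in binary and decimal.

Logical shift right by 3: drop the bottom 3 bit(s), prepend 3 zero(s) on the left.
  1111111  ->  keep [1111], discard [111], prepend 000
= 0001111

Answer: 0001111 (15)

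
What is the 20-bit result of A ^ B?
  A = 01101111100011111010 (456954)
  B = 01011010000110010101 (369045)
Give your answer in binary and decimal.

Apply ^ to each column (1 where bits differ):
  01101111100011111010
^ 01011010000110010101
----------------------
  00110101100101101111

Answer: 00110101100101101111 (219503)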